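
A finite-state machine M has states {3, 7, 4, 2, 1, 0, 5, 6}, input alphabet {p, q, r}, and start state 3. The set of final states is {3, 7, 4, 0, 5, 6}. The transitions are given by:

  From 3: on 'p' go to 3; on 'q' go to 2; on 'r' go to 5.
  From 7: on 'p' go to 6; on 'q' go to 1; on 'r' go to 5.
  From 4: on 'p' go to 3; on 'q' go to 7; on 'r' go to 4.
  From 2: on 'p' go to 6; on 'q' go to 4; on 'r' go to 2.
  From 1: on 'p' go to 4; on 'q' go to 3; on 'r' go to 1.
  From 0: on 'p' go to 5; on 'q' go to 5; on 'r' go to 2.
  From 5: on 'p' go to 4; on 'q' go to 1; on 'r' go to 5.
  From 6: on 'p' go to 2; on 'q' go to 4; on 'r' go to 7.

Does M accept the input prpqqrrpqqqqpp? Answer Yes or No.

3 → 3 → 5 → 4 → 7 → 1 → 1 → 1 → 4 → 7 → 1 → 3 → 2 → 6 → 2
End state 2 is not accepting.

No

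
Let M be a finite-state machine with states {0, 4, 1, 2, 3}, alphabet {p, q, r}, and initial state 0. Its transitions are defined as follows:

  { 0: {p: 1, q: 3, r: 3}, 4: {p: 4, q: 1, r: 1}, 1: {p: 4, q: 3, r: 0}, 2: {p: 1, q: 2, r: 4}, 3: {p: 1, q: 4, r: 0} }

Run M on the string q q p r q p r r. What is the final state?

Trace: 0 -q-> 3 -q-> 4 -p-> 4 -r-> 1 -q-> 3 -p-> 1 -r-> 0 -r-> 3

3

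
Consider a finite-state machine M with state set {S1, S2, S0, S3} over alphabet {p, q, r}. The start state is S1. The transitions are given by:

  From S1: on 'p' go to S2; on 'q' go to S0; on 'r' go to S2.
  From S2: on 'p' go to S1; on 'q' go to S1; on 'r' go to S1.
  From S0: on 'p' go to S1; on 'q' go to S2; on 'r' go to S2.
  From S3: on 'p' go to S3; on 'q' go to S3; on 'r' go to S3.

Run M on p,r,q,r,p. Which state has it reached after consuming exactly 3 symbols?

S0

start at S1
read 'p': S1 → S2
read 'r': S2 → S1
read 'q': S1 → S0
After 3 symbols: S0.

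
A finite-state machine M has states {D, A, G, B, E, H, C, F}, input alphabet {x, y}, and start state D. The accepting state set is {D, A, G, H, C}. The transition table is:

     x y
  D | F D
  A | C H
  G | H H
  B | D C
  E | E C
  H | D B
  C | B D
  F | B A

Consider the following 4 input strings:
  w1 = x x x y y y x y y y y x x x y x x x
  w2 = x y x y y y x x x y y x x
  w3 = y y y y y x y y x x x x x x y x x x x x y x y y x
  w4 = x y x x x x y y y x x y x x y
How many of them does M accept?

3

w1: D → F → B → D → D → D → D → F → A → H → B → C → B → D → F → A → C → B → D  → end D, accepted
w2: D → F → A → C → D → D → D → F → B → D → D → D → F → B  → end B, rejected
w3: D → D → D → D → D → D → F → A → H → D → F → B → D → F → B → C → B → D → F → B → D → D → F → A → H → D  → end D, accepted
w4: D → F → A → C → B → D → F → A → H → B → D → F → A → C → B → C  → end C, accepted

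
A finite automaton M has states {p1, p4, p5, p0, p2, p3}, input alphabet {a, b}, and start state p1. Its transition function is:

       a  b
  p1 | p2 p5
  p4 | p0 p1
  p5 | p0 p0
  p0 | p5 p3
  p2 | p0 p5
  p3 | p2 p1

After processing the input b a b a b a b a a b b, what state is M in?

Trace: p1 -b-> p5 -a-> p0 -b-> p3 -a-> p2 -b-> p5 -a-> p0 -b-> p3 -a-> p2 -a-> p0 -b-> p3 -b-> p1

p1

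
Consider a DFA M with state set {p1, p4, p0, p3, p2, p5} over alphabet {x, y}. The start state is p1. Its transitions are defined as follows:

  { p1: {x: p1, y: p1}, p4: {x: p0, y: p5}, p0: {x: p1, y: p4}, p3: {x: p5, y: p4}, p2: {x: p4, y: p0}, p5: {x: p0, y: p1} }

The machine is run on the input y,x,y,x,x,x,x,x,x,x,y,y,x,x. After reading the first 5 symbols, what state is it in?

start at p1
read 'y': p1 → p1
read 'x': p1 → p1
read 'y': p1 → p1
read 'x': p1 → p1
read 'x': p1 → p1
After 5 symbols: p1.

p1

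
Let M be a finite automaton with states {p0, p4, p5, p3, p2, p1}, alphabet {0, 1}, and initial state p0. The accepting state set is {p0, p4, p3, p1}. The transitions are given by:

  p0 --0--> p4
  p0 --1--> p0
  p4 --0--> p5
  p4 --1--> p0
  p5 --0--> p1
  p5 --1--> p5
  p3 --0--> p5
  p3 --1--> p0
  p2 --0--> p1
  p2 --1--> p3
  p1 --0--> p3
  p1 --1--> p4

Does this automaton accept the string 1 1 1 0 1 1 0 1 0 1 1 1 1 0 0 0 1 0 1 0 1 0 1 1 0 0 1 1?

Yes

Trace: p0 -1-> p0 -1-> p0 -1-> p0 -0-> p4 -1-> p0 -1-> p0 -0-> p4 -1-> p0 -0-> p4 -1-> p0 -1-> p0 -1-> p0 -1-> p0 -0-> p4 -0-> p5 -0-> p1 -1-> p4 -0-> p5 -1-> p5 -0-> p1 -1-> p4 -0-> p5 -1-> p5 -1-> p5 -0-> p1 -0-> p3 -1-> p0 -1-> p0
End state p0 is accepting.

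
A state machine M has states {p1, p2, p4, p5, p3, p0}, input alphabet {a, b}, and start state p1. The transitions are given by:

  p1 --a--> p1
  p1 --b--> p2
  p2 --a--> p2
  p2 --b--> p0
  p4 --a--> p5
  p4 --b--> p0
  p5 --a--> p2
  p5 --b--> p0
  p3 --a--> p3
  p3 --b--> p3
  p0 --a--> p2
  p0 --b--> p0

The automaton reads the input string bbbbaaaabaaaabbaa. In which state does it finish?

p2

start at p1
read 'b': p1 → p2
read 'b': p2 → p0
read 'b': p0 → p0
read 'b': p0 → p0
read 'a': p0 → p2
read 'a': p2 → p2
read 'a': p2 → p2
read 'a': p2 → p2
read 'b': p2 → p0
read 'a': p0 → p2
read 'a': p2 → p2
read 'a': p2 → p2
read 'a': p2 → p2
read 'b': p2 → p0
read 'b': p0 → p0
read 'a': p0 → p2
read 'a': p2 → p2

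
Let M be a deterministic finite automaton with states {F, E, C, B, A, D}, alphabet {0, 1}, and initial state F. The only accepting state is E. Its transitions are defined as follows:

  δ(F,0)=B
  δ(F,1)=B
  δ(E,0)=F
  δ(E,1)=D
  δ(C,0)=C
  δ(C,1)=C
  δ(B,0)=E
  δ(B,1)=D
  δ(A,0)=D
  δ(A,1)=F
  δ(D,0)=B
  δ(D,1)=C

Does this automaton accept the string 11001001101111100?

No

start at F
read '1': F → B
read '1': B → D
read '0': D → B
read '0': B → E
read '1': E → D
read '0': D → B
read '0': B → E
read '1': E → D
read '1': D → C
read '0': C → C
read '1': C → C
read '1': C → C
read '1': C → C
read '1': C → C
read '1': C → C
read '0': C → C
read '0': C → C
End state C is not accepting.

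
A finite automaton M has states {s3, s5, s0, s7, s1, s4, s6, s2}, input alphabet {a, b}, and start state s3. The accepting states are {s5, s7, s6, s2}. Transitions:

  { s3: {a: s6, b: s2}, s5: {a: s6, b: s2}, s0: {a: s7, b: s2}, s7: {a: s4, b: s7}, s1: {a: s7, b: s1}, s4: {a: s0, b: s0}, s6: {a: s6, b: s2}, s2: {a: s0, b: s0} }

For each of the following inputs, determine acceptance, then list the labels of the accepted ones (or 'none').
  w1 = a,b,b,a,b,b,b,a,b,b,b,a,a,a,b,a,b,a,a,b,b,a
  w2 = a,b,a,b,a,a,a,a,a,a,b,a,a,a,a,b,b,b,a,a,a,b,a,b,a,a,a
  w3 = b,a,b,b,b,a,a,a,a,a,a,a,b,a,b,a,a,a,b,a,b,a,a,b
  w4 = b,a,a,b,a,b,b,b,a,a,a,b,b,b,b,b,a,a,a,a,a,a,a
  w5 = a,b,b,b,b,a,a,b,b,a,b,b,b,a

w3

w1: Trace: s3 -a-> s6 -b-> s2 -b-> s0 -a-> s7 -b-> s7 -b-> s7 -b-> s7 -a-> s4 -b-> s0 -b-> s2 -b-> s0 -a-> s7 -a-> s4 -a-> s0 -b-> s2 -a-> s0 -b-> s2 -a-> s0 -a-> s7 -b-> s7 -b-> s7 -a-> s4  → end s4, rejected
w2: Trace: s3 -a-> s6 -b-> s2 -a-> s0 -b-> s2 -a-> s0 -a-> s7 -a-> s4 -a-> s0 -a-> s7 -a-> s4 -b-> s0 -a-> s7 -a-> s4 -a-> s0 -a-> s7 -b-> s7 -b-> s7 -b-> s7 -a-> s4 -a-> s0 -a-> s7 -b-> s7 -a-> s4 -b-> s0 -a-> s7 -a-> s4 -a-> s0  → end s0, rejected
w3: Trace: s3 -b-> s2 -a-> s0 -b-> s2 -b-> s0 -b-> s2 -a-> s0 -a-> s7 -a-> s4 -a-> s0 -a-> s7 -a-> s4 -a-> s0 -b-> s2 -a-> s0 -b-> s2 -a-> s0 -a-> s7 -a-> s4 -b-> s0 -a-> s7 -b-> s7 -a-> s4 -a-> s0 -b-> s2  → end s2, accepted
w4: Trace: s3 -b-> s2 -a-> s0 -a-> s7 -b-> s7 -a-> s4 -b-> s0 -b-> s2 -b-> s0 -a-> s7 -a-> s4 -a-> s0 -b-> s2 -b-> s0 -b-> s2 -b-> s0 -b-> s2 -a-> s0 -a-> s7 -a-> s4 -a-> s0 -a-> s7 -a-> s4 -a-> s0  → end s0, rejected
w5: Trace: s3 -a-> s6 -b-> s2 -b-> s0 -b-> s2 -b-> s0 -a-> s7 -a-> s4 -b-> s0 -b-> s2 -a-> s0 -b-> s2 -b-> s0 -b-> s2 -a-> s0  → end s0, rejected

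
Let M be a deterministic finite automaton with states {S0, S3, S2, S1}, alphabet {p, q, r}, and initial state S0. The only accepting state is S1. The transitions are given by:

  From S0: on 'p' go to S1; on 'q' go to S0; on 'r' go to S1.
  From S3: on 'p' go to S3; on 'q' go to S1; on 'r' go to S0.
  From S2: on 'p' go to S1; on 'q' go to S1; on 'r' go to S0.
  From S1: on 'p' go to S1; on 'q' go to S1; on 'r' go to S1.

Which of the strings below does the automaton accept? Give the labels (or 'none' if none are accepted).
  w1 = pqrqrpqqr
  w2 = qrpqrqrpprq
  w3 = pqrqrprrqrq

w1, w2, w3

w1: S0 → S1 → S1 → S1 → S1 → S1 → S1 → S1 → S1 → S1  → end S1, accepted
w2: S0 → S0 → S1 → S1 → S1 → S1 → S1 → S1 → S1 → S1 → S1 → S1  → end S1, accepted
w3: S0 → S1 → S1 → S1 → S1 → S1 → S1 → S1 → S1 → S1 → S1 → S1  → end S1, accepted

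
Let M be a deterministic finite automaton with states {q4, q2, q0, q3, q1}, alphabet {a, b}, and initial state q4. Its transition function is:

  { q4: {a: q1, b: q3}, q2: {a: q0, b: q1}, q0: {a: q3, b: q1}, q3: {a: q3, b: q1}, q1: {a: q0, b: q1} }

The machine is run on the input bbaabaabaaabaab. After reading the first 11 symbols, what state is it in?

q3

start at q4
read 'b': q4 → q3
read 'b': q3 → q1
read 'a': q1 → q0
read 'a': q0 → q3
read 'b': q3 → q1
read 'a': q1 → q0
read 'a': q0 → q3
read 'b': q3 → q1
read 'a': q1 → q0
read 'a': q0 → q3
read 'a': q3 → q3
After 11 symbols: q3.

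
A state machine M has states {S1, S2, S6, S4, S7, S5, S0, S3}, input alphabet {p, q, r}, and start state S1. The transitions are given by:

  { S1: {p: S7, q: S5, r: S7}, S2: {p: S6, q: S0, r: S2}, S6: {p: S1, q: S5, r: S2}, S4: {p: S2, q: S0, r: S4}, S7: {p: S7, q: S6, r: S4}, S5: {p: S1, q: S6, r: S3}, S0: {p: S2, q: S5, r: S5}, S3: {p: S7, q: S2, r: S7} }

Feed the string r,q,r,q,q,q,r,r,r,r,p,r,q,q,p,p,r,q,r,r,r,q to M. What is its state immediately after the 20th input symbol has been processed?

S3

Trace: S1 -r-> S7 -q-> S6 -r-> S2 -q-> S0 -q-> S5 -q-> S6 -r-> S2 -r-> S2 -r-> S2 -r-> S2 -p-> S6 -r-> S2 -q-> S0 -q-> S5 -p-> S1 -p-> S7 -r-> S4 -q-> S0 -r-> S5 -r-> S3
After 20 symbols: S3.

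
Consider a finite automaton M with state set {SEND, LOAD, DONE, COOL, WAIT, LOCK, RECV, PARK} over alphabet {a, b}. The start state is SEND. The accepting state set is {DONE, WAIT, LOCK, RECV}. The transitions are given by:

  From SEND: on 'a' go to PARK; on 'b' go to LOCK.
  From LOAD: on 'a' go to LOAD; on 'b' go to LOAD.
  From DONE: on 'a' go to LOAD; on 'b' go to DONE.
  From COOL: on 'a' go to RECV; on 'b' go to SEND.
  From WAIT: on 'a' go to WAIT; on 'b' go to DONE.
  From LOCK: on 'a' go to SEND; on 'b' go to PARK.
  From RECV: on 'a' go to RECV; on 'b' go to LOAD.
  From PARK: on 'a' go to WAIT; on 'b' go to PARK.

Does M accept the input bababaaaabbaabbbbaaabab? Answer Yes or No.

start at SEND
read 'b': SEND → LOCK
read 'a': LOCK → SEND
read 'b': SEND → LOCK
read 'a': LOCK → SEND
read 'b': SEND → LOCK
read 'a': LOCK → SEND
read 'a': SEND → PARK
read 'a': PARK → WAIT
read 'a': WAIT → WAIT
read 'b': WAIT → DONE
read 'b': DONE → DONE
read 'a': DONE → LOAD
read 'a': LOAD → LOAD
read 'b': LOAD → LOAD
read 'b': LOAD → LOAD
read 'b': LOAD → LOAD
read 'b': LOAD → LOAD
read 'a': LOAD → LOAD
read 'a': LOAD → LOAD
read 'a': LOAD → LOAD
read 'b': LOAD → LOAD
read 'a': LOAD → LOAD
read 'b': LOAD → LOAD
End state LOAD is not accepting.

No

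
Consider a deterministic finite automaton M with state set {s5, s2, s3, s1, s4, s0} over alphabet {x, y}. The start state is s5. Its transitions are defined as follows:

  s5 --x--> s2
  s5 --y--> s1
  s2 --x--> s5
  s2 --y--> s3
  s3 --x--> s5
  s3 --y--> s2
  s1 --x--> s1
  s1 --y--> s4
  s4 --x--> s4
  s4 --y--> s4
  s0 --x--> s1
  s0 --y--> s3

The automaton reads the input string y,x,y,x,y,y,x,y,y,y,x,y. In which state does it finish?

s4

s5 → s1 → s1 → s4 → s4 → s4 → s4 → s4 → s4 → s4 → s4 → s4 → s4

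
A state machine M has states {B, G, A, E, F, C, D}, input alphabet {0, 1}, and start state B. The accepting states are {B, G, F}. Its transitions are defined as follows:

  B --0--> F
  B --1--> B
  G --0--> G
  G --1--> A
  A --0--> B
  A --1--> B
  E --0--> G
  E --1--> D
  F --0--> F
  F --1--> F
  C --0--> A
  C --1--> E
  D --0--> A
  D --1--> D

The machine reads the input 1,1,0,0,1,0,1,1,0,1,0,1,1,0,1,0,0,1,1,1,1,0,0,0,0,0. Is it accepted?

start at B
read '1': B → B
read '1': B → B
read '0': B → F
read '0': F → F
read '1': F → F
read '0': F → F
read '1': F → F
read '1': F → F
read '0': F → F
read '1': F → F
read '0': F → F
read '1': F → F
read '1': F → F
read '0': F → F
read '1': F → F
read '0': F → F
read '0': F → F
read '1': F → F
read '1': F → F
read '1': F → F
read '1': F → F
read '0': F → F
read '0': F → F
read '0': F → F
read '0': F → F
read '0': F → F
End state F is accepting.

Yes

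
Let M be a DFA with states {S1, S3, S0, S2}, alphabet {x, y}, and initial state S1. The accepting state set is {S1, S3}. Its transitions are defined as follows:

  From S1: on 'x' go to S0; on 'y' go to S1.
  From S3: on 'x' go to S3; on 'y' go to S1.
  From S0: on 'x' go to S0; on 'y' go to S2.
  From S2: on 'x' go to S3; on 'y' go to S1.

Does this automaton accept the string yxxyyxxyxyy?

Yes

S1 → S1 → S0 → S0 → S2 → S1 → S0 → S0 → S2 → S3 → S1 → S1
End state S1 is accepting.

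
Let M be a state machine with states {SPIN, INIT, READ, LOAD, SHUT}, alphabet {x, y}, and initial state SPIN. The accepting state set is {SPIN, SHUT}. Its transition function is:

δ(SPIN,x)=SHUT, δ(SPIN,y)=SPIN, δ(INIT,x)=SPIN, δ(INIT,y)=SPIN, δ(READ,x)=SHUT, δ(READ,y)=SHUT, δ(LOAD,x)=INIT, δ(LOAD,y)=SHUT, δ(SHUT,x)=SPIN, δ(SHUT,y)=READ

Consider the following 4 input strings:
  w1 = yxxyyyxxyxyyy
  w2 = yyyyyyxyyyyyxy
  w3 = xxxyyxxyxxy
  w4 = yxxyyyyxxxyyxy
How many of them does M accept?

w1:
  start at SPIN
  read 'y': SPIN → SPIN
  read 'x': SPIN → SHUT
  read 'x': SHUT → SPIN
  read 'y': SPIN → SPIN
  read 'y': SPIN → SPIN
  read 'y': SPIN → SPIN
  read 'x': SPIN → SHUT
  read 'x': SHUT → SPIN
  read 'y': SPIN → SPIN
  read 'x': SPIN → SHUT
  read 'y': SHUT → READ
  read 'y': READ → SHUT
  read 'y': SHUT → READ
  end READ, rejected
w2:
  start at SPIN
  read 'y': SPIN → SPIN
  read 'y': SPIN → SPIN
  read 'y': SPIN → SPIN
  read 'y': SPIN → SPIN
  read 'y': SPIN → SPIN
  read 'y': SPIN → SPIN
  read 'x': SPIN → SHUT
  read 'y': SHUT → READ
  read 'y': READ → SHUT
  read 'y': SHUT → READ
  read 'y': READ → SHUT
  read 'y': SHUT → READ
  read 'x': READ → SHUT
  read 'y': SHUT → READ
  end READ, rejected
w3:
  start at SPIN
  read 'x': SPIN → SHUT
  read 'x': SHUT → SPIN
  read 'x': SPIN → SHUT
  read 'y': SHUT → READ
  read 'y': READ → SHUT
  read 'x': SHUT → SPIN
  read 'x': SPIN → SHUT
  read 'y': SHUT → READ
  read 'x': READ → SHUT
  read 'x': SHUT → SPIN
  read 'y': SPIN → SPIN
  end SPIN, accepted
w4:
  start at SPIN
  read 'y': SPIN → SPIN
  read 'x': SPIN → SHUT
  read 'x': SHUT → SPIN
  read 'y': SPIN → SPIN
  read 'y': SPIN → SPIN
  read 'y': SPIN → SPIN
  read 'y': SPIN → SPIN
  read 'x': SPIN → SHUT
  read 'x': SHUT → SPIN
  read 'x': SPIN → SHUT
  read 'y': SHUT → READ
  read 'y': READ → SHUT
  read 'x': SHUT → SPIN
  read 'y': SPIN → SPIN
  end SPIN, accepted

2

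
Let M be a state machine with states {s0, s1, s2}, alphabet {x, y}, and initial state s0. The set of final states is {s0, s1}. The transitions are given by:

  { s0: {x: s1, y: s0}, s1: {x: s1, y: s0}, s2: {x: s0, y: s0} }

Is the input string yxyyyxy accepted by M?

Trace: s0 -y-> s0 -x-> s1 -y-> s0 -y-> s0 -y-> s0 -x-> s1 -y-> s0
End state s0 is accepting.

Yes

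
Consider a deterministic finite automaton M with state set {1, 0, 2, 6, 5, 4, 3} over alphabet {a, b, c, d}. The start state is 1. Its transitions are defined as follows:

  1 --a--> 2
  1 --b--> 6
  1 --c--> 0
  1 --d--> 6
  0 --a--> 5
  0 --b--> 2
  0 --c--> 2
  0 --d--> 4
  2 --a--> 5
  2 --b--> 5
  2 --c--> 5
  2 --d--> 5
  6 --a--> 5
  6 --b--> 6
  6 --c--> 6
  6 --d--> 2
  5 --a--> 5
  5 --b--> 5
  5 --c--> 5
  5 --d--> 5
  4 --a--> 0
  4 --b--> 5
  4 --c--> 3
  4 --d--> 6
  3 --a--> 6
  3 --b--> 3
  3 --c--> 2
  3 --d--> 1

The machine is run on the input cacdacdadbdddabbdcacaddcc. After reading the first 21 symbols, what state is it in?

5

start at 1
read 'c': 1 → 0
read 'a': 0 → 5
read 'c': 5 → 5
read 'd': 5 → 5
read 'a': 5 → 5
read 'c': 5 → 5
read 'd': 5 → 5
read 'a': 5 → 5
read 'd': 5 → 5
read 'b': 5 → 5
read 'd': 5 → 5
read 'd': 5 → 5
read 'd': 5 → 5
read 'a': 5 → 5
read 'b': 5 → 5
read 'b': 5 → 5
read 'd': 5 → 5
read 'c': 5 → 5
read 'a': 5 → 5
read 'c': 5 → 5
read 'a': 5 → 5
After 21 symbols: 5.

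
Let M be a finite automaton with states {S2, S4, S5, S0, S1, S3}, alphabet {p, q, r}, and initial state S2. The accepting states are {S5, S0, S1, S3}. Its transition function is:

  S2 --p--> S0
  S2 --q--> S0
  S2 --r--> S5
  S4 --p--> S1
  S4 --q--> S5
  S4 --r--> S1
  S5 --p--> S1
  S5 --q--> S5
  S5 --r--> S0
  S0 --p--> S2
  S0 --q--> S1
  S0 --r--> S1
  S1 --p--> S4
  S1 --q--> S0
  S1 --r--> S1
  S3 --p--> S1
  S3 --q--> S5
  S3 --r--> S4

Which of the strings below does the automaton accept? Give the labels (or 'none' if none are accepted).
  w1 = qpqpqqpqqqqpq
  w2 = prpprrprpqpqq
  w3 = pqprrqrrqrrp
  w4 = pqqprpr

w1, w2, w4

w1:
  start at S2
  read 'q': S2 → S0
  read 'p': S0 → S2
  read 'q': S2 → S0
  read 'p': S0 → S2
  read 'q': S2 → S0
  read 'q': S0 → S1
  read 'p': S1 → S4
  read 'q': S4 → S5
  read 'q': S5 → S5
  read 'q': S5 → S5
  read 'q': S5 → S5
  read 'p': S5 → S1
  read 'q': S1 → S0
  end S0, accepted
w2:
  start at S2
  read 'p': S2 → S0
  read 'r': S0 → S1
  read 'p': S1 → S4
  read 'p': S4 → S1
  read 'r': S1 → S1
  read 'r': S1 → S1
  read 'p': S1 → S4
  read 'r': S4 → S1
  read 'p': S1 → S4
  read 'q': S4 → S5
  read 'p': S5 → S1
  read 'q': S1 → S0
  read 'q': S0 → S1
  end S1, accepted
w3:
  start at S2
  read 'p': S2 → S0
  read 'q': S0 → S1
  read 'p': S1 → S4
  read 'r': S4 → S1
  read 'r': S1 → S1
  read 'q': S1 → S0
  read 'r': S0 → S1
  read 'r': S1 → S1
  read 'q': S1 → S0
  read 'r': S0 → S1
  read 'r': S1 → S1
  read 'p': S1 → S4
  end S4, rejected
w4:
  start at S2
  read 'p': S2 → S0
  read 'q': S0 → S1
  read 'q': S1 → S0
  read 'p': S0 → S2
  read 'r': S2 → S5
  read 'p': S5 → S1
  read 'r': S1 → S1
  end S1, accepted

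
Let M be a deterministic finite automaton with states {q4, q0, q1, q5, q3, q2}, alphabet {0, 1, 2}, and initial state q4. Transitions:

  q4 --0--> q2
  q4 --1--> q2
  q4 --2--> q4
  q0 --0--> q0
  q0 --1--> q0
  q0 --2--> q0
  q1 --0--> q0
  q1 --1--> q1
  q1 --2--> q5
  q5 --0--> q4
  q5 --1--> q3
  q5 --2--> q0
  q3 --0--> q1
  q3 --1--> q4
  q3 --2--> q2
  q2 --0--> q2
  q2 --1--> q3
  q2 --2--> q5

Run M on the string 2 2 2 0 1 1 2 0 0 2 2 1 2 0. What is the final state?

q0

start at q4
read '2': q4 → q4
read '2': q4 → q4
read '2': q4 → q4
read '0': q4 → q2
read '1': q2 → q3
read '1': q3 → q4
read '2': q4 → q4
read '0': q4 → q2
read '0': q2 → q2
read '2': q2 → q5
read '2': q5 → q0
read '1': q0 → q0
read '2': q0 → q0
read '0': q0 → q0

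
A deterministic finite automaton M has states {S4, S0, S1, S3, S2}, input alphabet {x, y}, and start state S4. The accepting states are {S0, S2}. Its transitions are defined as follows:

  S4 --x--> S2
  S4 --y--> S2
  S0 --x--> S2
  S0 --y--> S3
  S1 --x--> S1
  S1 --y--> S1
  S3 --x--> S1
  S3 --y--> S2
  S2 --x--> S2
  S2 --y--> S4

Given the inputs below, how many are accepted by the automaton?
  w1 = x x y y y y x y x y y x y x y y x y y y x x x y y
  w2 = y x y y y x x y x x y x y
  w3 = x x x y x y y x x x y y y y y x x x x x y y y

1

w1: S4 → S2 → S2 → S4 → S2 → S4 → S2 → S2 → S4 → S2 → S4 → S2 → S2 → S4 → S2 → S4 → S2 → S2 → S4 → S2 → S4 → S2 → S2 → S2 → S4 → S2  → end S2, accepted
w2: S4 → S2 → S2 → S4 → S2 → S4 → S2 → S2 → S4 → S2 → S2 → S4 → S2 → S4  → end S4, rejected
w3: S4 → S2 → S2 → S2 → S4 → S2 → S4 → S2 → S2 → S2 → S2 → S4 → S2 → S4 → S2 → S4 → S2 → S2 → S2 → S2 → S2 → S4 → S2 → S4  → end S4, rejected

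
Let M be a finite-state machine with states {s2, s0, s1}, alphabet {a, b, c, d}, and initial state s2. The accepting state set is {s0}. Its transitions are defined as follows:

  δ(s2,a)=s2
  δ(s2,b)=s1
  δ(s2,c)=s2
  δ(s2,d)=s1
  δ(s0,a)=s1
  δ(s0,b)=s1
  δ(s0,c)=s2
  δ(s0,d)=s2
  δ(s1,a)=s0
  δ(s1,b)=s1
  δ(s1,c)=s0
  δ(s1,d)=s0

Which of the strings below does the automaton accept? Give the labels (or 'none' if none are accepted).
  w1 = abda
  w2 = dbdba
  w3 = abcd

w1: Trace: s2 -a-> s2 -b-> s1 -d-> s0 -a-> s1  → end s1, rejected
w2: Trace: s2 -d-> s1 -b-> s1 -d-> s0 -b-> s1 -a-> s0  → end s0, accepted
w3: Trace: s2 -a-> s2 -b-> s1 -c-> s0 -d-> s2  → end s2, rejected

w2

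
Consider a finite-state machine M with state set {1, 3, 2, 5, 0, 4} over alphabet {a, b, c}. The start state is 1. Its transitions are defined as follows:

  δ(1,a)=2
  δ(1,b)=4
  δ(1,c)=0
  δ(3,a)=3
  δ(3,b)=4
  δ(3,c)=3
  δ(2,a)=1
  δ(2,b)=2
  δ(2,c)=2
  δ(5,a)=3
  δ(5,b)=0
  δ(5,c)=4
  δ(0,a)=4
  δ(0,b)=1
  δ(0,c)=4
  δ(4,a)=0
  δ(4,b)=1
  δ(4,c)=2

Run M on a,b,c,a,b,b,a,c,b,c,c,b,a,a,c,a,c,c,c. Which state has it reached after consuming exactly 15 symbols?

2

start at 1
read 'a': 1 → 2
read 'b': 2 → 2
read 'c': 2 → 2
read 'a': 2 → 1
read 'b': 1 → 4
read 'b': 4 → 1
read 'a': 1 → 2
read 'c': 2 → 2
read 'b': 2 → 2
read 'c': 2 → 2
read 'c': 2 → 2
read 'b': 2 → 2
read 'a': 2 → 1
read 'a': 1 → 2
read 'c': 2 → 2
After 15 symbols: 2.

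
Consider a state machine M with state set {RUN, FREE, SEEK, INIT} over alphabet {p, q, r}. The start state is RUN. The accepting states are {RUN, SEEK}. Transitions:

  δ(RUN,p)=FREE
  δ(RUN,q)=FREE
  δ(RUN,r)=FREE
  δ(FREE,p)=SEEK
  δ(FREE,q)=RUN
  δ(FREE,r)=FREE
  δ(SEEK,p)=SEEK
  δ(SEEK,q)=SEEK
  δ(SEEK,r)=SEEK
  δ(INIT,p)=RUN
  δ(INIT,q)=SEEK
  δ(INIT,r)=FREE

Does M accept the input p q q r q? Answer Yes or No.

Yes

RUN → FREE → RUN → FREE → FREE → RUN
End state RUN is accepting.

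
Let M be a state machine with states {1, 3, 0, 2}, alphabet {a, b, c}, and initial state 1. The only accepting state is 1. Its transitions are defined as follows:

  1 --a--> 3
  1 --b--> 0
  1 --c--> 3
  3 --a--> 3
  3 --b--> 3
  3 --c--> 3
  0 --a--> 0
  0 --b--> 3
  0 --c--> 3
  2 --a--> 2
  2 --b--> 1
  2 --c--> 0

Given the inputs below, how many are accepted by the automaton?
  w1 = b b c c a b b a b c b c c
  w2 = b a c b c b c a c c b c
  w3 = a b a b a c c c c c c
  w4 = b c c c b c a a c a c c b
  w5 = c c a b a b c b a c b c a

0

w1: Trace: 1 -b-> 0 -b-> 3 -c-> 3 -c-> 3 -a-> 3 -b-> 3 -b-> 3 -a-> 3 -b-> 3 -c-> 3 -b-> 3 -c-> 3 -c-> 3  → end 3, rejected
w2: Trace: 1 -b-> 0 -a-> 0 -c-> 3 -b-> 3 -c-> 3 -b-> 3 -c-> 3 -a-> 3 -c-> 3 -c-> 3 -b-> 3 -c-> 3  → end 3, rejected
w3: Trace: 1 -a-> 3 -b-> 3 -a-> 3 -b-> 3 -a-> 3 -c-> 3 -c-> 3 -c-> 3 -c-> 3 -c-> 3 -c-> 3  → end 3, rejected
w4: Trace: 1 -b-> 0 -c-> 3 -c-> 3 -c-> 3 -b-> 3 -c-> 3 -a-> 3 -a-> 3 -c-> 3 -a-> 3 -c-> 3 -c-> 3 -b-> 3  → end 3, rejected
w5: Trace: 1 -c-> 3 -c-> 3 -a-> 3 -b-> 3 -a-> 3 -b-> 3 -c-> 3 -b-> 3 -a-> 3 -c-> 3 -b-> 3 -c-> 3 -a-> 3  → end 3, rejected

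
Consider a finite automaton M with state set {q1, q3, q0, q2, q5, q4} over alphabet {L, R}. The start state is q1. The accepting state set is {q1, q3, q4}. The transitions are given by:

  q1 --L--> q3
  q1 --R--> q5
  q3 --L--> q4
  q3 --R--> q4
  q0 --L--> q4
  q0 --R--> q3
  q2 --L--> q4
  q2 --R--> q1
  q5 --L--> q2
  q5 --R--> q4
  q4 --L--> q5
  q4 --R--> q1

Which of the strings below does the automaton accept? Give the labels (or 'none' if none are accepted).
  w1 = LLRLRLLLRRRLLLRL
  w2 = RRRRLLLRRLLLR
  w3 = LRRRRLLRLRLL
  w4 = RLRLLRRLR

w1, w2, w4

w1: q1 → q3 → q4 → q1 → q3 → q4 → q5 → q2 → q4 → q1 → q5 → q4 → q5 → q2 → q4 → q1 → q3  → end q3, accepted
w2: q1 → q5 → q4 → q1 → q5 → q2 → q4 → q5 → q4 → q1 → q3 → q4 → q5 → q4  → end q4, accepted
w3: q1 → q3 → q4 → q1 → q5 → q4 → q5 → q2 → q1 → q3 → q4 → q5 → q2  → end q2, rejected
w4: q1 → q5 → q2 → q1 → q3 → q4 → q1 → q5 → q2 → q1  → end q1, accepted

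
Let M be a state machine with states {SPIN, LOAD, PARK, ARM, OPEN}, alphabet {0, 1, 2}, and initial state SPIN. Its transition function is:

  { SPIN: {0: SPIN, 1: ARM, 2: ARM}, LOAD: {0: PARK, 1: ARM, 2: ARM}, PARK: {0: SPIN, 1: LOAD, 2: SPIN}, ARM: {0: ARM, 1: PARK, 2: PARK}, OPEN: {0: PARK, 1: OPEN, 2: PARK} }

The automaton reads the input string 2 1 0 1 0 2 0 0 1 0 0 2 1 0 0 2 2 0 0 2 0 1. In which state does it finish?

start at SPIN
read '2': SPIN → ARM
read '1': ARM → PARK
read '0': PARK → SPIN
read '1': SPIN → ARM
read '0': ARM → ARM
read '2': ARM → PARK
read '0': PARK → SPIN
read '0': SPIN → SPIN
read '1': SPIN → ARM
read '0': ARM → ARM
read '0': ARM → ARM
read '2': ARM → PARK
read '1': PARK → LOAD
read '0': LOAD → PARK
read '0': PARK → SPIN
read '2': SPIN → ARM
read '2': ARM → PARK
read '0': PARK → SPIN
read '0': SPIN → SPIN
read '2': SPIN → ARM
read '0': ARM → ARM
read '1': ARM → PARK

PARK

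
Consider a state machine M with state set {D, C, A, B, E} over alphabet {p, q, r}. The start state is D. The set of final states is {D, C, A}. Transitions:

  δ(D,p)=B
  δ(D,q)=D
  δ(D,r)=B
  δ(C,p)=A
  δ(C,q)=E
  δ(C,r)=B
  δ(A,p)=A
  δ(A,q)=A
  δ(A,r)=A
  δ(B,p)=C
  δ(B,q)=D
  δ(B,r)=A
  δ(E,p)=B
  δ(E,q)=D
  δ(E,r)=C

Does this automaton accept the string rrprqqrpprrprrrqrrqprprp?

D → B → A → A → A → A → A → A → A → A → A → A → A → A → A → A → A → A → A → A → A → A → A → A → A
End state A is accepting.

Yes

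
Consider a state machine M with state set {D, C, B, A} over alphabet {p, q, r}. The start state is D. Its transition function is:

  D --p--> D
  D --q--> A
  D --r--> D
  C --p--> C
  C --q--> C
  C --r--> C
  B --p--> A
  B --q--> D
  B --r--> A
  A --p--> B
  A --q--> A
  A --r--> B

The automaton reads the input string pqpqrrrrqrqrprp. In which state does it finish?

D → D → A → B → D → D → D → D → D → A → B → D → D → D → D → D

D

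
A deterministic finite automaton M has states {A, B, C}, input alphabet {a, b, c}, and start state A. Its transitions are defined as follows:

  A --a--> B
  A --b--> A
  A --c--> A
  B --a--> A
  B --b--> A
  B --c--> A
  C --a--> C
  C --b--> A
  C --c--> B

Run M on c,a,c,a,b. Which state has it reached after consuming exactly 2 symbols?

Trace: A -c-> A -a-> B
After 2 symbols: B.

B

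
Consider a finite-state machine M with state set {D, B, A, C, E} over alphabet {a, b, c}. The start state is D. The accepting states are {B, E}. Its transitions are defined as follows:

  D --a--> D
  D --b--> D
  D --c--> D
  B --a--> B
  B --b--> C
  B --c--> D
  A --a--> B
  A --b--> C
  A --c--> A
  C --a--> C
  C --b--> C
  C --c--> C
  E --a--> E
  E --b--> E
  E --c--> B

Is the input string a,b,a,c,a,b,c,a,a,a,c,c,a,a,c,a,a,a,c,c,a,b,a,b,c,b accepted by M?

start at D
read 'a': D → D
read 'b': D → D
read 'a': D → D
read 'c': D → D
read 'a': D → D
read 'b': D → D
read 'c': D → D
read 'a': D → D
read 'a': D → D
read 'a': D → D
read 'c': D → D
read 'c': D → D
read 'a': D → D
read 'a': D → D
read 'c': D → D
read 'a': D → D
read 'a': D → D
read 'a': D → D
read 'c': D → D
read 'c': D → D
read 'a': D → D
read 'b': D → D
read 'a': D → D
read 'b': D → D
read 'c': D → D
read 'b': D → D
End state D is not accepting.

No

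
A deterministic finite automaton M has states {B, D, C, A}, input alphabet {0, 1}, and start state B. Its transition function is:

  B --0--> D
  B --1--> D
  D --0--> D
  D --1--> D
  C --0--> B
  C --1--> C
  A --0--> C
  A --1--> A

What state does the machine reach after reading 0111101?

start at B
read '0': B → D
read '1': D → D
read '1': D → D
read '1': D → D
read '1': D → D
read '0': D → D
read '1': D → D

D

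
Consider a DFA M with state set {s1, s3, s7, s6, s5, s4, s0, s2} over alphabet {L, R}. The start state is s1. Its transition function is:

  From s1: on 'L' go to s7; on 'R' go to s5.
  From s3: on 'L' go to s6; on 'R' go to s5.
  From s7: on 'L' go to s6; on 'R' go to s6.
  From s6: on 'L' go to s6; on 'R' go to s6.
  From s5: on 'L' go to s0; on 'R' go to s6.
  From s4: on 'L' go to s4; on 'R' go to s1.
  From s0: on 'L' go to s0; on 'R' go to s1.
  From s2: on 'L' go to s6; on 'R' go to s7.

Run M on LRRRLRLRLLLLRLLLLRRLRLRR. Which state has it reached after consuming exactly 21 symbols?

s6

s1 → s7 → s6 → s6 → s6 → s6 → s6 → s6 → s6 → s6 → s6 → s6 → s6 → s6 → s6 → s6 → s6 → s6 → s6 → s6 → s6 → s6
After 21 symbols: s6.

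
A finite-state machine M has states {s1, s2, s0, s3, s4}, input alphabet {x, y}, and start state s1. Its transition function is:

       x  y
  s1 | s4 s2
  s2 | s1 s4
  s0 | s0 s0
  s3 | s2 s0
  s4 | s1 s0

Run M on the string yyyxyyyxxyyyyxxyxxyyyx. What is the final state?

s0

s1 → s2 → s4 → s0 → s0 → s0 → s0 → s0 → s0 → s0 → s0 → s0 → s0 → s0 → s0 → s0 → s0 → s0 → s0 → s0 → s0 → s0 → s0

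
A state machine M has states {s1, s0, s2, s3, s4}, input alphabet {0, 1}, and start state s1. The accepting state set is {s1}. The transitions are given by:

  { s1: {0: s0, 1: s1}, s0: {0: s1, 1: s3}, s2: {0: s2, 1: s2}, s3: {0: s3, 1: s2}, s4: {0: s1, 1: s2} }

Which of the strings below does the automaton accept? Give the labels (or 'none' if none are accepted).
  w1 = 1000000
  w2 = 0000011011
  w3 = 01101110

w1

w1:
  start at s1
  read '1': s1 → s1
  read '0': s1 → s0
  read '0': s0 → s1
  read '0': s1 → s0
  read '0': s0 → s1
  read '0': s1 → s0
  read '0': s0 → s1
  end s1, accepted
w2:
  start at s1
  read '0': s1 → s0
  read '0': s0 → s1
  read '0': s1 → s0
  read '0': s0 → s1
  read '0': s1 → s0
  read '1': s0 → s3
  read '1': s3 → s2
  read '0': s2 → s2
  read '1': s2 → s2
  read '1': s2 → s2
  end s2, rejected
w3:
  start at s1
  read '0': s1 → s0
  read '1': s0 → s3
  read '1': s3 → s2
  read '0': s2 → s2
  read '1': s2 → s2
  read '1': s2 → s2
  read '1': s2 → s2
  read '0': s2 → s2
  end s2, rejected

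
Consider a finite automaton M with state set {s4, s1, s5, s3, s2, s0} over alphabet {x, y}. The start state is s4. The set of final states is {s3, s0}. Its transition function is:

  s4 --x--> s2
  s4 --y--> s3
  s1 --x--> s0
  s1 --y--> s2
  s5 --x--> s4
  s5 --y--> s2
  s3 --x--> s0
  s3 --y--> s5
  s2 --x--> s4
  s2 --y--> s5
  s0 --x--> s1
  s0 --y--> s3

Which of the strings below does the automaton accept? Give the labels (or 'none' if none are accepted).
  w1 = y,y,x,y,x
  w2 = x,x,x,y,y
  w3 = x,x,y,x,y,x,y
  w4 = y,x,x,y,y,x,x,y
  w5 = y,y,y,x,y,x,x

w1, w3

w1:
  start at s4
  read 'y': s4 → s3
  read 'y': s3 → s5
  read 'x': s5 → s4
  read 'y': s4 → s3
  read 'x': s3 → s0
  end s0, accepted
w2:
  start at s4
  read 'x': s4 → s2
  read 'x': s2 → s4
  read 'x': s4 → s2
  read 'y': s2 → s5
  read 'y': s5 → s2
  end s2, rejected
w3:
  start at s4
  read 'x': s4 → s2
  read 'x': s2 → s4
  read 'y': s4 → s3
  read 'x': s3 → s0
  read 'y': s0 → s3
  read 'x': s3 → s0
  read 'y': s0 → s3
  end s3, accepted
w4:
  start at s4
  read 'y': s4 → s3
  read 'x': s3 → s0
  read 'x': s0 → s1
  read 'y': s1 → s2
  read 'y': s2 → s5
  read 'x': s5 → s4
  read 'x': s4 → s2
  read 'y': s2 → s5
  end s5, rejected
w5:
  start at s4
  read 'y': s4 → s3
  read 'y': s3 → s5
  read 'y': s5 → s2
  read 'x': s2 → s4
  read 'y': s4 → s3
  read 'x': s3 → s0
  read 'x': s0 → s1
  end s1, rejected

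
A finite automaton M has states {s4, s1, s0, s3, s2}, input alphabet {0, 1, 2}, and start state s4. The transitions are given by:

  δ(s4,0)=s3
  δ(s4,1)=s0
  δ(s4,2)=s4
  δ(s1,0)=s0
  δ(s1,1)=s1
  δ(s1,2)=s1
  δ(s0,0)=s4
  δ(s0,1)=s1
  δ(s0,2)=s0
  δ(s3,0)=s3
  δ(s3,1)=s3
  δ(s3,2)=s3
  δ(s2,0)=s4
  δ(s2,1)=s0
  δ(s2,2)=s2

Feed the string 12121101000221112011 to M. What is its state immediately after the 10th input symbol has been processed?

s4

start at s4
read '1': s4 → s0
read '2': s0 → s0
read '1': s0 → s1
read '2': s1 → s1
read '1': s1 → s1
read '1': s1 → s1
read '0': s1 → s0
read '1': s0 → s1
read '0': s1 → s0
read '0': s0 → s4
After 10 symbols: s4.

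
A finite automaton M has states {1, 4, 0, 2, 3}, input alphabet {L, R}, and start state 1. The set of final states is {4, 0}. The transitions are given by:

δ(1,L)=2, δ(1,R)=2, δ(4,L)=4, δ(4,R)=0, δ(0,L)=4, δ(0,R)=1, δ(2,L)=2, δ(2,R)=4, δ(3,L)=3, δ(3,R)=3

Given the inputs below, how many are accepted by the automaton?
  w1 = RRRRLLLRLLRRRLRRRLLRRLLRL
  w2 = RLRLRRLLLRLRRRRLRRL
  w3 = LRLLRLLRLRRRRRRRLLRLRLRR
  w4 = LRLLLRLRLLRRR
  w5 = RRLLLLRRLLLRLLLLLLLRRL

1

w1: 1 → 2 → 4 → 0 → 1 → 2 → 2 → 2 → 4 → 4 → 4 → 0 → 1 → 2 → 2 → 4 → 0 → 1 → 2 → 2 → 4 → 0 → 4 → 4 → 0 → 4  → end 4, accepted
w2: 1 → 2 → 2 → 4 → 4 → 0 → 1 → 2 → 2 → 2 → 4 → 4 → 0 → 1 → 2 → 4 → 4 → 0 → 1 → 2  → end 2, rejected
w3: 1 → 2 → 4 → 4 → 4 → 0 → 4 → 4 → 0 → 4 → 0 → 1 → 2 → 4 → 0 → 1 → 2 → 2 → 2 → 4 → 4 → 0 → 4 → 0 → 1  → end 1, rejected
w4: 1 → 2 → 4 → 4 → 4 → 4 → 0 → 4 → 0 → 4 → 4 → 0 → 1 → 2  → end 2, rejected
w5: 1 → 2 → 4 → 4 → 4 → 4 → 4 → 0 → 1 → 2 → 2 → 2 → 4 → 4 → 4 → 4 → 4 → 4 → 4 → 4 → 0 → 1 → 2  → end 2, rejected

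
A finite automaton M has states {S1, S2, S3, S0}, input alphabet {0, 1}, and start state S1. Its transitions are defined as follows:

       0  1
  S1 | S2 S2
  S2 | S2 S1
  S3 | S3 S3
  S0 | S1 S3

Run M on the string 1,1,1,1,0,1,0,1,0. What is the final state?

Trace: S1 -1-> S2 -1-> S1 -1-> S2 -1-> S1 -0-> S2 -1-> S1 -0-> S2 -1-> S1 -0-> S2

S2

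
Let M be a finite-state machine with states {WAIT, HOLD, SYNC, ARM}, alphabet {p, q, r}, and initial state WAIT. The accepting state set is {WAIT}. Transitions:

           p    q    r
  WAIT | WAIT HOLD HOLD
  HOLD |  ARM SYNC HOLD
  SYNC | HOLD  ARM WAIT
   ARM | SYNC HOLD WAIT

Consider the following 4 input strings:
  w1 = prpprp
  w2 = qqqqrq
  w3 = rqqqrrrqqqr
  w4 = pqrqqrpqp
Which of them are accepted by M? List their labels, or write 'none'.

w1:
  start at WAIT
  read 'p': WAIT → WAIT
  read 'r': WAIT → HOLD
  read 'p': HOLD → ARM
  read 'p': ARM → SYNC
  read 'r': SYNC → WAIT
  read 'p': WAIT → WAIT
  end WAIT, accepted
w2:
  start at WAIT
  read 'q': WAIT → HOLD
  read 'q': HOLD → SYNC
  read 'q': SYNC → ARM
  read 'q': ARM → HOLD
  read 'r': HOLD → HOLD
  read 'q': HOLD → SYNC
  end SYNC, rejected
w3:
  start at WAIT
  read 'r': WAIT → HOLD
  read 'q': HOLD → SYNC
  read 'q': SYNC → ARM
  read 'q': ARM → HOLD
  read 'r': HOLD → HOLD
  read 'r': HOLD → HOLD
  read 'r': HOLD → HOLD
  read 'q': HOLD → SYNC
  read 'q': SYNC → ARM
  read 'q': ARM → HOLD
  read 'r': HOLD → HOLD
  end HOLD, rejected
w4:
  start at WAIT
  read 'p': WAIT → WAIT
  read 'q': WAIT → HOLD
  read 'r': HOLD → HOLD
  read 'q': HOLD → SYNC
  read 'q': SYNC → ARM
  read 'r': ARM → WAIT
  read 'p': WAIT → WAIT
  read 'q': WAIT → HOLD
  read 'p': HOLD → ARM
  end ARM, rejected

w1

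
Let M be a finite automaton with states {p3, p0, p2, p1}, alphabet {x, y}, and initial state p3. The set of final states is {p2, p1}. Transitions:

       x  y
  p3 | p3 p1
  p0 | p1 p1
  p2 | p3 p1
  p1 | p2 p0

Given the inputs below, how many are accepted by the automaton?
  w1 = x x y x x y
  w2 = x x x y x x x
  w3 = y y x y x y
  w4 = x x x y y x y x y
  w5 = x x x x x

w1: Trace: p3 -x-> p3 -x-> p3 -y-> p1 -x-> p2 -x-> p3 -y-> p1  → end p1, accepted
w2: Trace: p3 -x-> p3 -x-> p3 -x-> p3 -y-> p1 -x-> p2 -x-> p3 -x-> p3  → end p3, rejected
w3: Trace: p3 -y-> p1 -y-> p0 -x-> p1 -y-> p0 -x-> p1 -y-> p0  → end p0, rejected
w4: Trace: p3 -x-> p3 -x-> p3 -x-> p3 -y-> p1 -y-> p0 -x-> p1 -y-> p0 -x-> p1 -y-> p0  → end p0, rejected
w5: Trace: p3 -x-> p3 -x-> p3 -x-> p3 -x-> p3 -x-> p3  → end p3, rejected

1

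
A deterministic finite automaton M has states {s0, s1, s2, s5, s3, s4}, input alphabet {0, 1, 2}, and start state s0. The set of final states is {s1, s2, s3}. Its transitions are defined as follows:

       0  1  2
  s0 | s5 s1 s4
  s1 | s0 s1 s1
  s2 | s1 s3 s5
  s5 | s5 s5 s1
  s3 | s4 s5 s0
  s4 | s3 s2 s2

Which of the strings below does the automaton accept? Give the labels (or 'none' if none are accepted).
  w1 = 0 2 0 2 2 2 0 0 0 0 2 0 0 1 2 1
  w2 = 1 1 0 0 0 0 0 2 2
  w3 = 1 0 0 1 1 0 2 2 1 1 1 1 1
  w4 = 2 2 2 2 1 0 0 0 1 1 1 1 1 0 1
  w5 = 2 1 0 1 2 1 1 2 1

w1, w2, w3, w5

w1:
  start at s0
  read '0': s0 → s5
  read '2': s5 → s1
  read '0': s1 → s0
  read '2': s0 → s4
  read '2': s4 → s2
  read '2': s2 → s5
  read '0': s5 → s5
  read '0': s5 → s5
  read '0': s5 → s5
  read '0': s5 → s5
  read '2': s5 → s1
  read '0': s1 → s0
  read '0': s0 → s5
  read '1': s5 → s5
  read '2': s5 → s1
  read '1': s1 → s1
  end s1, accepted
w2:
  start at s0
  read '1': s0 → s1
  read '1': s1 → s1
  read '0': s1 → s0
  read '0': s0 → s5
  read '0': s5 → s5
  read '0': s5 → s5
  read '0': s5 → s5
  read '2': s5 → s1
  read '2': s1 → s1
  end s1, accepted
w3:
  start at s0
  read '1': s0 → s1
  read '0': s1 → s0
  read '0': s0 → s5
  read '1': s5 → s5
  read '1': s5 → s5
  read '0': s5 → s5
  read '2': s5 → s1
  read '2': s1 → s1
  read '1': s1 → s1
  read '1': s1 → s1
  read '1': s1 → s1
  read '1': s1 → s1
  read '1': s1 → s1
  end s1, accepted
w4:
  start at s0
  read '2': s0 → s4
  read '2': s4 → s2
  read '2': s2 → s5
  read '2': s5 → s1
  read '1': s1 → s1
  read '0': s1 → s0
  read '0': s0 → s5
  read '0': s5 → s5
  read '1': s5 → s5
  read '1': s5 → s5
  read '1': s5 → s5
  read '1': s5 → s5
  read '1': s5 → s5
  read '0': s5 → s5
  read '1': s5 → s5
  end s5, rejected
w5:
  start at s0
  read '2': s0 → s4
  read '1': s4 → s2
  read '0': s2 → s1
  read '1': s1 → s1
  read '2': s1 → s1
  read '1': s1 → s1
  read '1': s1 → s1
  read '2': s1 → s1
  read '1': s1 → s1
  end s1, accepted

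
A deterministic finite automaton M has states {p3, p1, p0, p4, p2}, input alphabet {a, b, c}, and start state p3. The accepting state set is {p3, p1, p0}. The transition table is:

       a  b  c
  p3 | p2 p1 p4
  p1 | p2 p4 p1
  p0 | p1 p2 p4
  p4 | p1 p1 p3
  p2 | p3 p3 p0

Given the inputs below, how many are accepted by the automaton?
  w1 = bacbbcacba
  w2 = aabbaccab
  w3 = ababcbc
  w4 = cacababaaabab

w1:
  start at p3
  read 'b': p3 → p1
  read 'a': p1 → p2
  read 'c': p2 → p0
  read 'b': p0 → p2
  read 'b': p2 → p3
  read 'c': p3 → p4
  read 'a': p4 → p1
  read 'c': p1 → p1
  read 'b': p1 → p4
  read 'a': p4 → p1
  end p1, accepted
w2:
  start at p3
  read 'a': p3 → p2
  read 'a': p2 → p3
  read 'b': p3 → p1
  read 'b': p1 → p4
  read 'a': p4 → p1
  read 'c': p1 → p1
  read 'c': p1 → p1
  read 'a': p1 → p2
  read 'b': p2 → p3
  end p3, accepted
w3:
  start at p3
  read 'a': p3 → p2
  read 'b': p2 → p3
  read 'a': p3 → p2
  read 'b': p2 → p3
  read 'c': p3 → p4
  read 'b': p4 → p1
  read 'c': p1 → p1
  end p1, accepted
w4:
  start at p3
  read 'c': p3 → p4
  read 'a': p4 → p1
  read 'c': p1 → p1
  read 'a': p1 → p2
  read 'b': p2 → p3
  read 'a': p3 → p2
  read 'b': p2 → p3
  read 'a': p3 → p2
  read 'a': p2 → p3
  read 'a': p3 → p2
  read 'b': p2 → p3
  read 'a': p3 → p2
  read 'b': p2 → p3
  end p3, accepted

4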